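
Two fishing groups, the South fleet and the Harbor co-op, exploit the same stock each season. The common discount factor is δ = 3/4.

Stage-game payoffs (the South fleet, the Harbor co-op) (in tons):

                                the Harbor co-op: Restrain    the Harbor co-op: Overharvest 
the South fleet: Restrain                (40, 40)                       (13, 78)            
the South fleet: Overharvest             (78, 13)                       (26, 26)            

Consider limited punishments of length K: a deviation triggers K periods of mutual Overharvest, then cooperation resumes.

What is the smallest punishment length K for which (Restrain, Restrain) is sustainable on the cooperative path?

No profitable deviation requires (40−26)(δ+…+δ^K) ≥ 78−40, i.e. δ+…+δ^K ≥ 19/7 ≈ 2.7143.
With δ = 3/4, the partial sums are K=1: 0.7500, K=2: 1.3125, …, K=7: 2.5995, K=8: 2.6997, K=9: 2.7747.
K = 9 is the first length at which the sum reaches 2.7143.

9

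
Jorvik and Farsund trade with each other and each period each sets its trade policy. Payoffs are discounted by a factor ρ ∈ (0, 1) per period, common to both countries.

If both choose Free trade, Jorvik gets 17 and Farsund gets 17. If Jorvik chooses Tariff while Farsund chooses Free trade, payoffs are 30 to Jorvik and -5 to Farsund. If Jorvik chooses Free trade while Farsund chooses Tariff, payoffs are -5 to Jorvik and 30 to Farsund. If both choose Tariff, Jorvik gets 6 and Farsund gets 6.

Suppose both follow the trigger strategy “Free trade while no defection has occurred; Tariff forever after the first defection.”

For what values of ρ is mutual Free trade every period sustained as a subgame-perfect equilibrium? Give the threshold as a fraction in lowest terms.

One-period gain from deviating is 30 − 17 = 13. The loss is 17 − 6 = 11 in every subsequent period, with present value 11·ρ/(1−ρ).
Deviation is unprofitable when 11·ρ/(1−ρ) ≥ 13, i.e. ρ/(1−ρ) ≥ 13/11.
Equivalently ρ ≥ 13/(13+11) = 13/24.

13/24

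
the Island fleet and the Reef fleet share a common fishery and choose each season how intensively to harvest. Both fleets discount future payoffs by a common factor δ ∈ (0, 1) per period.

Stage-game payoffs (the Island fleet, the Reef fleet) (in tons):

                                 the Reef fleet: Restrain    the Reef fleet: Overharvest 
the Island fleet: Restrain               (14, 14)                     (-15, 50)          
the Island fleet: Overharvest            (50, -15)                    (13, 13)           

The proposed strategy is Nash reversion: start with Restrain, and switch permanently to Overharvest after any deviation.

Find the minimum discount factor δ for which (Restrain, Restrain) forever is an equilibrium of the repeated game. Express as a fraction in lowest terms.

Under grim trigger the critical discount factor is (T−C)/(T−P) with T = 50, C = 14, P = 13.
δ* = (50−14)/(50−13) = 36/37.

36/37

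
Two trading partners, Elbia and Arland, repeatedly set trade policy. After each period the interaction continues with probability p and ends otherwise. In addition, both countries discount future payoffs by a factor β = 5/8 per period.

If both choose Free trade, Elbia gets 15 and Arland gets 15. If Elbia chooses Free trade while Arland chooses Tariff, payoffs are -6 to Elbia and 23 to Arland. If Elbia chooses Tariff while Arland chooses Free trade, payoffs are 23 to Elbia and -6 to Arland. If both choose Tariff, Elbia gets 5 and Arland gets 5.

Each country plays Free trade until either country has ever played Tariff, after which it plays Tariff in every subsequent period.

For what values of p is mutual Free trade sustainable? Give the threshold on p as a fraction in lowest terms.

Expected continuation weight on next period's payoff is β·p = 5/8·p, which plays the role of the discount factor.
Cooperation requires 5/8·p ≥ (23−15)/(23−5) = 4/9, hence p ≥ 32/45.

32/45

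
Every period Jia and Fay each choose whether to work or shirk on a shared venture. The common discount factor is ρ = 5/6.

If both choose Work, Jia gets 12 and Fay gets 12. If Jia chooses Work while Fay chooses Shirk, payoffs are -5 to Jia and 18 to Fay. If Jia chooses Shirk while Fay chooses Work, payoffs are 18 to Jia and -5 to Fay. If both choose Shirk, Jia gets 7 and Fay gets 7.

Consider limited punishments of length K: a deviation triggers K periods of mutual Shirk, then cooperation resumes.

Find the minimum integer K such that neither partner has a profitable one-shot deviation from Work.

No profitable deviation requires (12−7)(ρ+…+ρ^K) ≥ 18−12, i.e. ρ+…+ρ^K ≥ 6/5 ≈ 1.2000.
With ρ = 5/6, the partial sums are K=1: 0.8333, K=2: 1.5278.
K = 2 is the first length at which the sum reaches 1.2000.

2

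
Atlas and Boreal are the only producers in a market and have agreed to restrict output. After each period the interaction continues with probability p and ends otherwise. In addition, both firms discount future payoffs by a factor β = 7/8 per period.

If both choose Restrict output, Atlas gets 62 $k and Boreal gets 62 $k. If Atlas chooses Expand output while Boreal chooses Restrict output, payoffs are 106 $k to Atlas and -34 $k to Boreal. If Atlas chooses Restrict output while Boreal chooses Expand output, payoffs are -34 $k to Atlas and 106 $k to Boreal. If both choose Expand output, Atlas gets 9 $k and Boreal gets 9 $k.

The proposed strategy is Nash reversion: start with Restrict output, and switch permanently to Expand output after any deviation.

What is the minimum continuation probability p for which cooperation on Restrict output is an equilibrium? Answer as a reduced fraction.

352/679

Expected continuation weight on next period's payoff is β·p = 7/8·p, which plays the role of the discount factor.
Cooperation requires 7/8·p ≥ (106−62)/(106−9) = 44/97, hence p ≥ 352/679.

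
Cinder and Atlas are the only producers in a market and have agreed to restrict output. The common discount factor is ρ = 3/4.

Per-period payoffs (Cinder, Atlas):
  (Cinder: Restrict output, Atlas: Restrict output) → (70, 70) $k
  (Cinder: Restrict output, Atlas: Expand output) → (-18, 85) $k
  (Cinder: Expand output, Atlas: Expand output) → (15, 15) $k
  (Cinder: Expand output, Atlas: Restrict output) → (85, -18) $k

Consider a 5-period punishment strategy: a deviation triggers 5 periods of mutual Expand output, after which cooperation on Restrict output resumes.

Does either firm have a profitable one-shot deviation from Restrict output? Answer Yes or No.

IC: ρ+…+ρ^5 ≥ (85−70)/(70−15) = 3/11.
At ρ = 3/4: partial sum = 2.2881 ≥ 0.2727. Cooperation sustainable.

No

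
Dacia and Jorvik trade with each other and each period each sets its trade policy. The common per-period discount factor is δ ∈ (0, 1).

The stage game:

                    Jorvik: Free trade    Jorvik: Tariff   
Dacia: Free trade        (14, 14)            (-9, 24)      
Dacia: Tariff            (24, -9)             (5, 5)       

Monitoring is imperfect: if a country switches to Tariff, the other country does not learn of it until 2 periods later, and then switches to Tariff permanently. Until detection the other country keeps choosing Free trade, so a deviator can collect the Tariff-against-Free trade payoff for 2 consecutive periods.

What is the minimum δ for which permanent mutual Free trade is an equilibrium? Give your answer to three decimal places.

Deviating for the 2 undetected periods gains 24−14 = 10 per period over cooperation, then loses 14−5 = 9 per period forever once punishment starts.
Gain: 10(1 + δ + … + δ^1); loss: 9·δ^2/(1−δ).
No profitable deviation ⇔ 10(1−δ^2) ≤ 9·δ^2, i.e. δ^2 ≥ 10/(10+9) = 10/19.
Hence δ ≥ (10/19)^(1/2) ≈ 0.725.

0.725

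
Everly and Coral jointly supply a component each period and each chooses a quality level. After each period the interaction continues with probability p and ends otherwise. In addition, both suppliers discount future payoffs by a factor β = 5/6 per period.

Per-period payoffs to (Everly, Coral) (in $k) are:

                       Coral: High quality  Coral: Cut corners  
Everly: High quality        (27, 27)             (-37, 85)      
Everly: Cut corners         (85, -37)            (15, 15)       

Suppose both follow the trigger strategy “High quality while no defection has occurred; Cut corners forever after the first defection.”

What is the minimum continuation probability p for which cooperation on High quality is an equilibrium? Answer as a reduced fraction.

174/175

Expected continuation weight on next period's payoff is β·p = 5/6·p, which plays the role of the discount factor.
Cooperation requires 5/6·p ≥ (85−27)/(85−15) = 29/35, hence p ≥ 174/175.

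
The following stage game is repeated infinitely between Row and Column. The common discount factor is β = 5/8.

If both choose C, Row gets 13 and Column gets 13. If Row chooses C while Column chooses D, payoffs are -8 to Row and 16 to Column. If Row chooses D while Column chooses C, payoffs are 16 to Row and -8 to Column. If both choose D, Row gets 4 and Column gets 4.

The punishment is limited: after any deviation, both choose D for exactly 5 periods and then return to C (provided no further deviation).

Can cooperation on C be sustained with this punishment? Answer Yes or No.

IC: β+…+β^5 ≥ (16−13)/(13−4) = 1/3.
At β = 5/8: partial sum = 1.5077 ≥ 0.3333. Cooperation sustainable.

Yes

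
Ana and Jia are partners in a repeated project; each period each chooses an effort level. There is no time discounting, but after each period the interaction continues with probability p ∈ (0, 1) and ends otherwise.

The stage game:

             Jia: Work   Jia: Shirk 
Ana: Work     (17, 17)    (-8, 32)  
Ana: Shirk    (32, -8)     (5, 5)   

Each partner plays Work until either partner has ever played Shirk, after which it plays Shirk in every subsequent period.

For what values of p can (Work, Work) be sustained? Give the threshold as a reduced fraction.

With no time discounting, the continuation probability p plays the role of the discount factor.
Grim-trigger IC: 17/(1−p) ≥ 32 + 5p/(1−p) ⇒ p ≥ (32−17)/(32−5) = 5/9.

5/9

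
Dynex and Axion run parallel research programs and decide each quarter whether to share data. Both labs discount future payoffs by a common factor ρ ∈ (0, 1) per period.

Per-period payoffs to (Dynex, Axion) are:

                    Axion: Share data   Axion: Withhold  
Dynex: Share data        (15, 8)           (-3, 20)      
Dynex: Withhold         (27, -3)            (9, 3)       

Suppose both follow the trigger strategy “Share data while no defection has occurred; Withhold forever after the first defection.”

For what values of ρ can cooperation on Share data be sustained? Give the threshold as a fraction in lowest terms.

Dynex: cooperation gives 15 each period; deviation gives 27 once then 9 forever.
  15/(1−ρ) ≥ 27 + 9ρ/(1−ρ) ⇒ ρ ≥ 12/18 = 2/3.
Axion: cooperation gives 8 each period; deviation gives 20 once then 3 forever.
  ρ ≥ 12/17.
Both must hold, so the binding constraint is Axion's: ρ ≥ 12/17.

12/17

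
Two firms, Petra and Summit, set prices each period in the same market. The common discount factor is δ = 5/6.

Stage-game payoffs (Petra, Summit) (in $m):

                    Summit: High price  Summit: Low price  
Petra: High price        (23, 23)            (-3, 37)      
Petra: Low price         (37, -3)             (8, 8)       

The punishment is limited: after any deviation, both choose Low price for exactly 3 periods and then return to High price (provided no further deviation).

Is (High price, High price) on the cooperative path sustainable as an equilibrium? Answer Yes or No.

Yes

Comparing payoff streams over the 4 periods until play realigns: cooperate → 23(1+δ+…+δ^3); deviate → 37 + 8(δ+…+δ^3).
Cooperation is sustained iff (23−8)(δ+…+δ^3) ≥ 37−23.
δ+…+δ^3 = 5/6·(1−(5/6)^3)/(1−5/6) = 2.1065, and (37−23)/(23−8) = 0.9333.
2.1065 ≥ 0.9333, so cooperation is sustainable.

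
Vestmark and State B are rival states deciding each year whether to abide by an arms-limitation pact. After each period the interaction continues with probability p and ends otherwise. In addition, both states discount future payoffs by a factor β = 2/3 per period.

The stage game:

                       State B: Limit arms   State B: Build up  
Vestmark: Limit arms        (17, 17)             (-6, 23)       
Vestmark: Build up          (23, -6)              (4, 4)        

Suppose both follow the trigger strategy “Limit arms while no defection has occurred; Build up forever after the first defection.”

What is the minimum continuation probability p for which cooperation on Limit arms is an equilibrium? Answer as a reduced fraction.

9/19

Expected continuation weight on next period's payoff is β·p = 2/3·p, which plays the role of the discount factor.
Cooperation requires 2/3·p ≥ (23−17)/(23−4) = 6/19, hence p ≥ 9/19.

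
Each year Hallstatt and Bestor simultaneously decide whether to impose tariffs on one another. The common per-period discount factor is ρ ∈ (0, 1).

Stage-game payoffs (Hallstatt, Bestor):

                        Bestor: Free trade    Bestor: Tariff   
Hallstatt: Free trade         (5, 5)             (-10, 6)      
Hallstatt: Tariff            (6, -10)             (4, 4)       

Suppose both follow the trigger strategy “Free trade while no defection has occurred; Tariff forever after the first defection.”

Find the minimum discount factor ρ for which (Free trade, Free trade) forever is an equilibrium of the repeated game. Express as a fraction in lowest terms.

1/2

Cooperation forever yields 5 each period: 5/(1−ρ).
Deviating yields 6 once, then 4 forever: 6 + 4ρ/(1−ρ).
No profitable deviation requires 5/(1−ρ) ≥ 6 + 4ρ/(1−ρ).
Multiplying by (1−ρ): 5 ≥ 6(1−ρ) + 4ρ = 6 − 2ρ.
So 2ρ ≥ 1, i.e. ρ ≥ 1/2.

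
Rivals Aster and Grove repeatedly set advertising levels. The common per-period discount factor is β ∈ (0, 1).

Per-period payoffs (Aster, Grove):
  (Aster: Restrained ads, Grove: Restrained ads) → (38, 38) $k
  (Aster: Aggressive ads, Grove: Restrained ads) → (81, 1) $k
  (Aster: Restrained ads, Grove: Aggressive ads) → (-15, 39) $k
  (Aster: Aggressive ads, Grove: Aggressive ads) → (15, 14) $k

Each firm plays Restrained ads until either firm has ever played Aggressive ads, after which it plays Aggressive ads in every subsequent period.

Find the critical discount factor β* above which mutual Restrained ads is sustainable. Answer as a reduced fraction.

Aster's threshold: (81−38)/(81−15) = 43/66.
Grove's threshold: (39−38)/(39−14) = 1/25.
43/66 > 1/25, so Aster binds and β* = 43/66.

43/66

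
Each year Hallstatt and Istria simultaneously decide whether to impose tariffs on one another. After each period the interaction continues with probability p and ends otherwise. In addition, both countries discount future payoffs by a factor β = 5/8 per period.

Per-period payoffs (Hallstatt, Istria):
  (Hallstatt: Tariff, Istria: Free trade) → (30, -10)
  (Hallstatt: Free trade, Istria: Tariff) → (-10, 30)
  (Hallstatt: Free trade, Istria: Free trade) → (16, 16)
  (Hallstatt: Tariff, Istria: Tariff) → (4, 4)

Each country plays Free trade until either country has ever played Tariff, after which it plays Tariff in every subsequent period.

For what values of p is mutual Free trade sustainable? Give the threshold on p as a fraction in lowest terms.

56/65

Expected continuation weight on next period's payoff is β·p = 5/8·p, which plays the role of the discount factor.
Cooperation requires 5/8·p ≥ (30−16)/(30−4) = 7/13, hence p ≥ 56/65.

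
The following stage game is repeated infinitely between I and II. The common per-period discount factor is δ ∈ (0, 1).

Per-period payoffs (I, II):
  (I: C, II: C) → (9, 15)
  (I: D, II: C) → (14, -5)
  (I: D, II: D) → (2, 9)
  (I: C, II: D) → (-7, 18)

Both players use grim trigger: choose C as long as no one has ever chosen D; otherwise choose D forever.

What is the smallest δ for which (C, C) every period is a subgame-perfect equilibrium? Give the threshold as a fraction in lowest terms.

5/12

I: cooperation gives 9 each period; deviation gives 14 once then 2 forever.
  9/(1−δ) ≥ 14 + 2δ/(1−δ) ⇒ δ ≥ 5/12.
II: cooperation gives 15 each period; deviation gives 18 once then 9 forever.
  δ ≥ 3/9 = 1/3.
Both must hold, so the binding constraint is I's: δ ≥ 5/12.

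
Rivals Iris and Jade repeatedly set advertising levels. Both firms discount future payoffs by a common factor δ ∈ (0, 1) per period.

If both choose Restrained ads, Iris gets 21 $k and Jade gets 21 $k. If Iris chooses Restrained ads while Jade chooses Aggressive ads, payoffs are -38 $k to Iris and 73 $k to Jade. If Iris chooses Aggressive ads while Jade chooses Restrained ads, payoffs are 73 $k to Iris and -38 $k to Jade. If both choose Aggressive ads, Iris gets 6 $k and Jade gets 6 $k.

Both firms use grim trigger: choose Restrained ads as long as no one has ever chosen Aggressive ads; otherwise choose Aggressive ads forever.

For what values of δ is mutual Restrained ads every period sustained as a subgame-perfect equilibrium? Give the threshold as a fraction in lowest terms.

21/(1−δ) ≥ 73 + 6δ/(1−δ)
21 ≥ 73 − 67δ
δ ≥ 52/67.

52/67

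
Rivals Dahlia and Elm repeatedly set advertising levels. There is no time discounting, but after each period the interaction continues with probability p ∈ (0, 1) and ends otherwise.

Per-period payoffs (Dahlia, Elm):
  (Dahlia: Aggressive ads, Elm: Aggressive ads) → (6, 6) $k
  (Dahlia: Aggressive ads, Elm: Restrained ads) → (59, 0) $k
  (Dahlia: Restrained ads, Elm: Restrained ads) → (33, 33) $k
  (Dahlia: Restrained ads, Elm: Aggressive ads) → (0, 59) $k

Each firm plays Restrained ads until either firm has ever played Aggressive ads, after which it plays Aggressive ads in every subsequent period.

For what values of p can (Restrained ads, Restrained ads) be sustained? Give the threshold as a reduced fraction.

With no time discounting, the continuation probability p plays the role of the discount factor.
Grim-trigger IC: 33/(1−p) ≥ 59 + 6p/(1−p) ⇒ p ≥ (59−33)/(59−6) = 26/53.

26/53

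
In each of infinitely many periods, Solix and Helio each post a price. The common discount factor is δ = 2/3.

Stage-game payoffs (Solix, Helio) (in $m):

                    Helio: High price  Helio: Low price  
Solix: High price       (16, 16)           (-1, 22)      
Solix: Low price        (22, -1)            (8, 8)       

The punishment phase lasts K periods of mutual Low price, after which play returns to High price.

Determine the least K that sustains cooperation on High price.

2

IC: δ(1−δ^K)/(1−δ) ≥ (22−16)/(16−8) = 3/4.
With δ = 2/3: need 1 − δ^K ≥ 3/4·(1−2/3)/(2/3), i.e. δ^K ≤ 0.6250.
Since (2/3)^1 = 0.6667 and (2/3)^2 = 0.4444, the smallest such K is 2.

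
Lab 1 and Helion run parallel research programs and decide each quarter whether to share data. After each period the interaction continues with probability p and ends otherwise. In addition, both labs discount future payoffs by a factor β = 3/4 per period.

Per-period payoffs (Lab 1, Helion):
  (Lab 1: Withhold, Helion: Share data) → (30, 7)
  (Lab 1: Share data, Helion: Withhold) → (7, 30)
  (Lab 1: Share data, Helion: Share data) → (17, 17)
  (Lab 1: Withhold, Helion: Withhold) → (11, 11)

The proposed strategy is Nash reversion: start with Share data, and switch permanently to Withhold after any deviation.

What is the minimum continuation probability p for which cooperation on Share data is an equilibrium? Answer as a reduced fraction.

Expected continuation weight on next period's payoff is β·p = 3/4·p, which plays the role of the discount factor.
Cooperation requires 3/4·p ≥ (30−17)/(30−11) = 13/19, hence p ≥ 52/57.

52/57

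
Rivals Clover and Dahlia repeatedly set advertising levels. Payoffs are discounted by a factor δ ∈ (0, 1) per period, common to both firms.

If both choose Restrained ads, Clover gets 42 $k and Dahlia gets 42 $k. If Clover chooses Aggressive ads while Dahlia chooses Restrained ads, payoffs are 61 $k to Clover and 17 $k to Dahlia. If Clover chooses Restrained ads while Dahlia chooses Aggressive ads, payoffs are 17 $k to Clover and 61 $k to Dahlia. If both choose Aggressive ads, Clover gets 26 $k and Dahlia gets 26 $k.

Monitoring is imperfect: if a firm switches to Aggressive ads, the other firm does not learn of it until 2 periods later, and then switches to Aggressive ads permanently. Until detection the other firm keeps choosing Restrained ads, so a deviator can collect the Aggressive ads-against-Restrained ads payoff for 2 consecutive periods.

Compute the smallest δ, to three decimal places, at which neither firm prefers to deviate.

The best deviation is to choose Aggressive ads for all 2 undetected periods, earning 61 each, then 26 forever once detected.
Deviation value: 61(1−δ^2)/(1−δ) + 26δ^2/(1−δ); cooperation value: 42/(1−δ).
IC: 42 ≥ 61(1−δ^2) + 26δ^2 = 61 − 35δ^2.
So δ^2 ≥ 19/35, giving δ ≥ (19/35)^(1/2) ≈ 0.737.

0.737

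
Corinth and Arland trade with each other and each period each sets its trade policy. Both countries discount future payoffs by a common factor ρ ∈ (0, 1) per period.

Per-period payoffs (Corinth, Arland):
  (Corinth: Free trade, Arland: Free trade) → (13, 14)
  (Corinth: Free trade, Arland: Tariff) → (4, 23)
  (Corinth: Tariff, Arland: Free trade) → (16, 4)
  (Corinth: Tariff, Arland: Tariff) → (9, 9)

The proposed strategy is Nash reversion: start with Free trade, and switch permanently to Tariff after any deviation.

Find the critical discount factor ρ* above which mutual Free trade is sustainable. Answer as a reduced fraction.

9/14

Corinth: cooperation gives 13 each period; deviation gives 16 once then 9 forever.
  13/(1−ρ) ≥ 16 + 9ρ/(1−ρ) ⇒ ρ ≥ 3/7.
Arland: cooperation gives 14 each period; deviation gives 23 once then 9 forever.
  ρ ≥ 9/14.
Both must hold, so the binding constraint is Arland's: ρ ≥ 9/14.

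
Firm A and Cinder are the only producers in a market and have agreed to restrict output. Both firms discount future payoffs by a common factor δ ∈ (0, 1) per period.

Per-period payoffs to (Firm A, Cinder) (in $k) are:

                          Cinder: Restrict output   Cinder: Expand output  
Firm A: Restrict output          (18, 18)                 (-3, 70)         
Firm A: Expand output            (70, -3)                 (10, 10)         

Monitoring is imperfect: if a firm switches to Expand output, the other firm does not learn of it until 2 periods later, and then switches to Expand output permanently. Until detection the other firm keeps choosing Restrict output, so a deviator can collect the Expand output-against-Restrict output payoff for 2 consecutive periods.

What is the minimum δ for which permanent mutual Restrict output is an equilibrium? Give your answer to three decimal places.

The best deviation is to choose Expand output for all 2 undetected periods, earning 70 each, then 10 forever once detected.
Deviation value: 70(1−δ^2)/(1−δ) + 10δ^2/(1−δ); cooperation value: 18/(1−δ).
IC: 18 ≥ 70(1−δ^2) + 10δ^2 = 70 − 60δ^2.
So δ^2 ≥ 52/60 = 13/15, giving δ ≥ (13/15)^(1/2) ≈ 0.931.

0.931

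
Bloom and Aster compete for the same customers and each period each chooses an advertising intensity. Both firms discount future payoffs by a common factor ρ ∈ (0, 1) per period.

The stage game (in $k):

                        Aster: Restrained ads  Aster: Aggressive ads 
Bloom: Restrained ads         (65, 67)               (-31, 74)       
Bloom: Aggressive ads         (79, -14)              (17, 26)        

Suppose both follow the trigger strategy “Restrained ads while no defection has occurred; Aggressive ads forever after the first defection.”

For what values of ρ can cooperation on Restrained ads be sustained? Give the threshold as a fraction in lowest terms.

For Bloom: deviation gain 79−65 = 14, per-period punishment loss 65−17 = 48. IC gives ρ ≥ 14/62 = 7/31.
For Aster: gain 7, loss 41 per period, so ρ ≥ 7/48.
The tighter constraint is Bloom's, so cooperation needs ρ ≥ 7/31.

7/31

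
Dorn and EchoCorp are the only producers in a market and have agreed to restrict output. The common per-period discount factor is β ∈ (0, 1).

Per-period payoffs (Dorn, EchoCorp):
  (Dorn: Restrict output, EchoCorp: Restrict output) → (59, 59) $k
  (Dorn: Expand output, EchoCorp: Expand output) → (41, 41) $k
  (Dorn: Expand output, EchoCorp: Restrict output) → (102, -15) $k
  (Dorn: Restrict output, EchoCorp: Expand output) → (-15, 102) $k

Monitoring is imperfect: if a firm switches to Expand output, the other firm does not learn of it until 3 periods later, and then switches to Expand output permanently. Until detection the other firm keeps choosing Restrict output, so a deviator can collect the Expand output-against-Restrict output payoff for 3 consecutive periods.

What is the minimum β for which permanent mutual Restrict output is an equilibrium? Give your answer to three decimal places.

Deviating for the 3 undetected periods gains 102−59 = 43 per period over cooperation, then loses 59−41 = 18 per period forever once punishment starts.
Gain: 43(1 + β + … + β^2); loss: 18·β^3/(1−β).
No profitable deviation ⇔ 43(1−β^3) ≤ 18·β^3, i.e. β^3 ≥ 43/(43+18) = 43/61.
Hence β ≥ (43/61)^(1/3) ≈ 0.890.

0.890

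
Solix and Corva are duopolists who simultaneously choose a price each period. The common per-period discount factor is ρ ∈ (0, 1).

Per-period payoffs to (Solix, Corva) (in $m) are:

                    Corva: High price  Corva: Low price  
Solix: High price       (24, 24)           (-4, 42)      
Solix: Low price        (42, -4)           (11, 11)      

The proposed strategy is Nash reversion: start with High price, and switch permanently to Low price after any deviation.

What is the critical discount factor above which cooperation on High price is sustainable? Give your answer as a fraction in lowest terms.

18/31

24/(1−ρ) ≥ 42 + 11ρ/(1−ρ)
24 ≥ 42 − 31ρ
ρ ≥ 18/31.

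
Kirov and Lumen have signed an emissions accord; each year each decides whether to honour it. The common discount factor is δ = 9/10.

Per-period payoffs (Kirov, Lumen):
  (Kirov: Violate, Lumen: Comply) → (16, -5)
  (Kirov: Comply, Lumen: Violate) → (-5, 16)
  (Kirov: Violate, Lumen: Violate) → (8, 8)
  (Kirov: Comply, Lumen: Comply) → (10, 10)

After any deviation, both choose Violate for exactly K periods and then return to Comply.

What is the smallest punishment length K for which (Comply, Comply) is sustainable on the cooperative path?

No profitable deviation requires (10−8)(δ+…+δ^K) ≥ 16−10, i.e. δ+…+δ^K ≥ 3 ≈ 3.0000.
With δ = 9/10, the partial sums are K=1: 0.9000, K=2: 1.7100, K=3: 2.4390, K=4: 3.0951.
K = 4 is the first length at which the sum reaches 3.0000.

4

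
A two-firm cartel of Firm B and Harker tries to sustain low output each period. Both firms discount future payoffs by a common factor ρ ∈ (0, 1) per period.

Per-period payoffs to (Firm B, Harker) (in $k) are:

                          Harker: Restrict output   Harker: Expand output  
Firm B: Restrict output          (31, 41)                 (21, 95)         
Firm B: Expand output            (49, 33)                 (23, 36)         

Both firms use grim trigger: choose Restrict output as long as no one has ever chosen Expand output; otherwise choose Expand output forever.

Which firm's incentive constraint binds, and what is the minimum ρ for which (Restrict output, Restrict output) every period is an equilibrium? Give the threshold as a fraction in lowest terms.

Firm B: cooperation gives 31 each period; deviation gives 49 once then 23 forever.
  31/(1−ρ) ≥ 49 + 23ρ/(1−ρ) ⇒ ρ ≥ 18/26 = 9/13.
Harker: cooperation gives 41 each period; deviation gives 95 once then 36 forever.
  ρ ≥ 54/59.
Both must hold, so the binding constraint is Harker's: ρ ≥ 54/59.

Harker; ρ ≥ 54/59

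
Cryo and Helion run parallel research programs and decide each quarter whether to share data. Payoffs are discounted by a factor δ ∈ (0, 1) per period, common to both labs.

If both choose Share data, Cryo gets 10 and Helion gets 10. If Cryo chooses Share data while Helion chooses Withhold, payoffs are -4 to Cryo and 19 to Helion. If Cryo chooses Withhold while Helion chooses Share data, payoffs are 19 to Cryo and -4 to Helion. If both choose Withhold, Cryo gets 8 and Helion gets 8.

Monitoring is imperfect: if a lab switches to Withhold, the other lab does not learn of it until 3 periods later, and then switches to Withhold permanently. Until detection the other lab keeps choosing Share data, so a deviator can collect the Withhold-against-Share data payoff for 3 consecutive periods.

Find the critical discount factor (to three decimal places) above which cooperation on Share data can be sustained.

A deviator earns 19 for 3 periods, then 8 forever; cooperating earns 10 forever. Multiplying the IC by (1−δ):
10 ≥ 19(1−δ^3) + 8δ^3, so 11·δ^3 ≥ 9 and δ^3 ≥ 9/11.
δ ≥ (9/11)^(1/3) ≈ 0.935.

0.935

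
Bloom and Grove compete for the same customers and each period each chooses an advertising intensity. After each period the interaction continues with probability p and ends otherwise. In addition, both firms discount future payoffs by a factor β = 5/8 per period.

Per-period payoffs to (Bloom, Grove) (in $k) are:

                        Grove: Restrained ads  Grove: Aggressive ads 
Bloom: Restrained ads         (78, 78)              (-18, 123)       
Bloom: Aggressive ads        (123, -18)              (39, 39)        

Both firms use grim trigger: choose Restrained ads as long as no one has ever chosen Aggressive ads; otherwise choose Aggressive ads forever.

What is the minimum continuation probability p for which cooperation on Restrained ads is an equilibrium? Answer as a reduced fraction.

Expected continuation weight on next period's payoff is β·p = 5/8·p, which plays the role of the discount factor.
Cooperation requires 5/8·p ≥ (123−78)/(123−39) = 15/28, hence p ≥ 6/7.

6/7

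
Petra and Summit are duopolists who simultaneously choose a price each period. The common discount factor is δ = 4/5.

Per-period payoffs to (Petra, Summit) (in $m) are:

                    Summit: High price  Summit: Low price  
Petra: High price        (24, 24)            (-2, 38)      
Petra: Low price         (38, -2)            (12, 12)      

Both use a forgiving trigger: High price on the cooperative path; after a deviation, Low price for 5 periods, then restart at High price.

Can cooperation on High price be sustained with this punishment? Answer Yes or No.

Yes

A one-shot deviation gives 38 now, then 12 for 5 periods, then back to 24.
Gain from deviating: (38−24) today; loss: (24−12) in each of the next 5 periods.
No-deviation condition: (24−12)(δ+…+δ^5) ≥ 38−24, i.e. δ+…+δ^5 ≥ 7/6.
At δ = 4/5: δ+…+δ^5 = 2.6893 ≥ 1.1667.
So cooperation is sustainable.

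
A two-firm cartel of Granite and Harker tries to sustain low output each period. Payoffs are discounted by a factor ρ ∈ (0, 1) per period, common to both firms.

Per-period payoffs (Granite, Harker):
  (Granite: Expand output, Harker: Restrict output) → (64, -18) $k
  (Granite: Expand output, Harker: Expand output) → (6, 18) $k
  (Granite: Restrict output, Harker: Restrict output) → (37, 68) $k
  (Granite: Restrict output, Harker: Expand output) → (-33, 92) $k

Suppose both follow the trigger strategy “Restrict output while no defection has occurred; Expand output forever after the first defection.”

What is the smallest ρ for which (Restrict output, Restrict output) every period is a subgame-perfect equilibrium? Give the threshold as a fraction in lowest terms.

Granite: cooperation gives 37 each period; deviation gives 64 once then 6 forever.
  37/(1−ρ) ≥ 64 + 6ρ/(1−ρ) ⇒ ρ ≥ 27/58.
Harker: cooperation gives 68 each period; deviation gives 92 once then 18 forever.
  ρ ≥ 24/74 = 12/37.
Both must hold, so the binding constraint is Granite's: ρ ≥ 27/58.

27/58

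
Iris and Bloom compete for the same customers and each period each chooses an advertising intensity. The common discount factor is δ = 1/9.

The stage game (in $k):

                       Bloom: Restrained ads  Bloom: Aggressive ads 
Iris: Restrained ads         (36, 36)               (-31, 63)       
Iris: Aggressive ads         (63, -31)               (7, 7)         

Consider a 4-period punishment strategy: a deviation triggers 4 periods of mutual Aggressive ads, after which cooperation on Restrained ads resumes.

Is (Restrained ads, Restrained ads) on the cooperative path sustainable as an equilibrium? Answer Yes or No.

No

Comparing payoff streams over the 5 periods until play realigns: cooperate → 36(1+δ+…+δ^4); deviate → 63 + 7(δ+…+δ^4).
Cooperation is sustained iff (36−7)(δ+…+δ^4) ≥ 63−36.
δ+…+δ^4 = 1/9·(1−(1/9)^4)/(1−1/9) = 0.1250, and (63−36)/(36−7) = 0.9310.
0.1250 < 0.9310, so cooperation is not sustainable.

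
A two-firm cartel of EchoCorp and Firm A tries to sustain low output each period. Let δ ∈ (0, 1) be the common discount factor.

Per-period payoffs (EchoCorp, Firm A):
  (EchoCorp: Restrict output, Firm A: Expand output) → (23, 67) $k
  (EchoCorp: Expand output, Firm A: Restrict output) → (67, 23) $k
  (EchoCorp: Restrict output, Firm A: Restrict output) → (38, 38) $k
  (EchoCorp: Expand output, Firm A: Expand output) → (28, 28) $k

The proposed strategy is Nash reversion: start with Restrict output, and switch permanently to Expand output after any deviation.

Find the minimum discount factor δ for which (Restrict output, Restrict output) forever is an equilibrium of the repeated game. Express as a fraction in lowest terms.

Under grim trigger the critical discount factor is (T−C)/(T−P) with T = 67, C = 38, P = 28.
δ* = (67−38)/(67−28) = 29/39.

29/39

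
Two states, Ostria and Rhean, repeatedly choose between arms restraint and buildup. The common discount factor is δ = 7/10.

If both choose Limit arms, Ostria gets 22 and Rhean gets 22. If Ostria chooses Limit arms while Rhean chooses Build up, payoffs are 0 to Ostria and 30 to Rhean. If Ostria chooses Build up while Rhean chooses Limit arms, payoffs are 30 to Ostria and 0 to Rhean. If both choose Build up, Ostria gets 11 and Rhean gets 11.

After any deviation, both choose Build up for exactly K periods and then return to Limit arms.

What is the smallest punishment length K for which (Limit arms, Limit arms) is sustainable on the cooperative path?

No profitable deviation requires (22−11)(δ+…+δ^K) ≥ 30−22, i.e. δ+…+δ^K ≥ 8/11 ≈ 0.7273.
With δ = 7/10, the partial sums are K=1: 0.7000, K=2: 1.1900.
K = 2 is the first length at which the sum reaches 0.7273.

2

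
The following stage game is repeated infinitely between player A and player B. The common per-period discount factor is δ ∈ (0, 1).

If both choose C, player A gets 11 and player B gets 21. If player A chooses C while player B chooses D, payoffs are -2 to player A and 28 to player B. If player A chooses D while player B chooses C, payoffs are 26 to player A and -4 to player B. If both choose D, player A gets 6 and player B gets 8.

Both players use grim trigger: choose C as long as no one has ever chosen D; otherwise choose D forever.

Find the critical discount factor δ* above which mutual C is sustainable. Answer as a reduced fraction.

For player A: deviation gain 26−11 = 15, per-period punishment loss 11−6 = 5. IC gives δ ≥ 15/20 = 3/4.
For player B: gain 7, loss 13 per period, so δ ≥ 7/20.
The tighter constraint is player A's, so cooperation needs δ ≥ 3/4.

3/4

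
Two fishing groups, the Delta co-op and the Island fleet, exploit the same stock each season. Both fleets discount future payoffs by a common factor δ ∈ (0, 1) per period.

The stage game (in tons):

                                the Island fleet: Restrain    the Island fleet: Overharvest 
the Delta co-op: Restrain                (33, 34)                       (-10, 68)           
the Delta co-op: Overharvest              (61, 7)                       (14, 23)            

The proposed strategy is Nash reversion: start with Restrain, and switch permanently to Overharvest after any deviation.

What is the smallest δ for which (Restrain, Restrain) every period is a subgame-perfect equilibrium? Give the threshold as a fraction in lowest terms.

the Delta co-op: cooperation gives 33 each period; deviation gives 61 once then 14 forever.
  33/(1−δ) ≥ 61 + 14δ/(1−δ) ⇒ δ ≥ 28/47.
the Island fleet: cooperation gives 34 each period; deviation gives 68 once then 23 forever.
  δ ≥ 34/45.
Both must hold, so the binding constraint is the Island fleet's: δ ≥ 34/45.

34/45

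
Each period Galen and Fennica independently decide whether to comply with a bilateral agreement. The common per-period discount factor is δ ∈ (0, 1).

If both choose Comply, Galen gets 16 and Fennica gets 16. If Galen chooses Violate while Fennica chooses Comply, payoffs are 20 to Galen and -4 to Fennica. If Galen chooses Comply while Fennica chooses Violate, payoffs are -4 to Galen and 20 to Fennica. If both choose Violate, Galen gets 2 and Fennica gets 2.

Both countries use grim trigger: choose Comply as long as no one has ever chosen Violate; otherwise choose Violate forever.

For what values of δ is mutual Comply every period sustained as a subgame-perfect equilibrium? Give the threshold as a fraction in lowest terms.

One-period gain from deviating is 20 − 16 = 4. The loss is 16 − 2 = 14 in every subsequent period, with present value 14·δ/(1−δ).
Deviation is unprofitable when 14·δ/(1−δ) ≥ 4, i.e. δ/(1−δ) ≥ 2/7.
Equivalently δ ≥ 4/(4+14) = 2/9.

2/9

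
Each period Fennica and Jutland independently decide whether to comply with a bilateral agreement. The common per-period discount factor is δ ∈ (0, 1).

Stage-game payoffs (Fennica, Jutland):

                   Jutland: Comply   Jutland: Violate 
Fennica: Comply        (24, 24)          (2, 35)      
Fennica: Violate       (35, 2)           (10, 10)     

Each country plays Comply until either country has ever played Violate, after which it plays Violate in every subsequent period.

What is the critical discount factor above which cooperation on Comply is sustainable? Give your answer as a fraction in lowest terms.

24/(1−δ) ≥ 35 + 10δ/(1−δ)
24 ≥ 35 − 25δ
δ ≥ 11/25.

11/25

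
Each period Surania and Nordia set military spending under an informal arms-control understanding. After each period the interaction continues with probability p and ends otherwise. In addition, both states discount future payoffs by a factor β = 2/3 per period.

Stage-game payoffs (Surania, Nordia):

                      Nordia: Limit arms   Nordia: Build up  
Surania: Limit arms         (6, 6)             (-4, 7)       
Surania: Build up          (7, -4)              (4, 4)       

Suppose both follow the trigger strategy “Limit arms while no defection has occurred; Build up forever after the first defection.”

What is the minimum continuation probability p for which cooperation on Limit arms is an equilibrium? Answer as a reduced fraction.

1/2

Expected continuation weight on next period's payoff is β·p = 2/3·p, which plays the role of the discount factor.
Cooperation requires 2/3·p ≥ (7−6)/(7−4) = 1/3, hence p ≥ 1/2.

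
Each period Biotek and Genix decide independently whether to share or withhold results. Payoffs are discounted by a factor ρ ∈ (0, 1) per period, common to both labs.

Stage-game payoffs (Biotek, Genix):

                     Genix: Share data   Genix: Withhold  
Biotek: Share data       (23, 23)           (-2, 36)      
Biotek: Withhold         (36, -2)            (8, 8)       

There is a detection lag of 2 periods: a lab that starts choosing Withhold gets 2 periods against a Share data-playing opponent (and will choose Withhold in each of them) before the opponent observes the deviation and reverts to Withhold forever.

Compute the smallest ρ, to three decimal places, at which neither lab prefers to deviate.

0.681

A deviator earns 36 for 2 periods, then 8 forever; cooperating earns 23 forever. Multiplying the IC by (1−ρ):
23 ≥ 36(1−ρ^2) + 8ρ^2, so 28·ρ^2 ≥ 13 and ρ^2 ≥ 13/28.
ρ ≥ (13/28)^(1/2) ≈ 0.681.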